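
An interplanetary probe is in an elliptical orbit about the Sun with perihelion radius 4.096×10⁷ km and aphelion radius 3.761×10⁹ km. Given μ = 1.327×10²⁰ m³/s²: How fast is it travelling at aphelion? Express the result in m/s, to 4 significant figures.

v ≈ 871.9 m/s

Semi-major axis a = (r_p + r_a)/2 = 1.9010×10⁹ km = 1.901×10¹² m.
Vis-viva: v² = μ(2/r − 1/a) = 1.327×10²⁰ × (5.318×10⁻¹³ − 5.260×10⁻¹³) = 7.602×10⁵ m²/s².
v = 871.9 m/s.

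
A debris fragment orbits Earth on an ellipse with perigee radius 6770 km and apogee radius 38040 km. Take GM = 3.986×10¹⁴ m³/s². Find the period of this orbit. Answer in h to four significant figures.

T ≈ 9.271 h

Semi-major axis a = (r_p + r_a)/2 = (6770.0 + 38040)/2 = 22405 km = 2.240×10⁷ m.
By Kepler's third law T = 2π√(a³/μ) = 2π × 5.312×10³ = 3.338×10⁴ s.
= 9.271 h.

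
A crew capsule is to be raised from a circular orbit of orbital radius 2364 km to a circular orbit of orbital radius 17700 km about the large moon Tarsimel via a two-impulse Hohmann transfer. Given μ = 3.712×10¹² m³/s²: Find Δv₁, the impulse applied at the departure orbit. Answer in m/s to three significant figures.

r₁ = 2364 km = 2.364×10⁶ m.
r₂ = 17700 km = 1.770×10⁷ m.
Transfer ellipse a_t = (r₁ + r₂)/2 = 1.003×10⁷ m.
At r₁: circular v_c1 = √(μ/r₁) = 1253 m/s; transfer-periapsis v_p = √[μ(2/r₁ − 1/a_t)] = 1664 m/s.
Δv₁ = v_p − v_c1 = 411.4 m/s.

Δv ≈ 411 m/s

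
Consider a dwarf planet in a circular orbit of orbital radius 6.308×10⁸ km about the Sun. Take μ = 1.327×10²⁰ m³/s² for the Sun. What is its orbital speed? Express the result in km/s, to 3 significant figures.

v ≈ 14.5 km/s

r = 6.308×10⁸ km = 6.308×10¹¹ m.
For a circular orbit v = √(μ/r) = √(1.327×10²⁰ / 6.308×10¹¹) = √(2.104×10⁸) = 14500 m/s.
That is 14.50 km/s.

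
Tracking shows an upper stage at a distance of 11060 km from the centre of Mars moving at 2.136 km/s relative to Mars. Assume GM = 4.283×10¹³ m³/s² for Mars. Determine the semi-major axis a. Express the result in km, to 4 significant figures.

a ≈ 13460 km

r = 1.106×10⁷ m.
Vis-viva rearranged: 1/a = 2/r − v²/μ = 1.808×10⁻⁷ − 1.065×10⁻⁷ = 7.431×10⁻⁸ m⁻¹.
a = 1.346×10⁷ m = 13458 km.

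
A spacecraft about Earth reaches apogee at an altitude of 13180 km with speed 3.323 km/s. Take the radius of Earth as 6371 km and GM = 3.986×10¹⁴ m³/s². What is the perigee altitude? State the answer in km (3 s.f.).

r_a = 6371 + 13180 = 19551 km = 1.955×10⁷ m.
Specific energy ε = v²/2 − μ/r = -1.487×10⁷ J/kg, so a = −μ/(2ε) = 1.341×10⁷ m.
The apsides satisfy r_p + r_a = 2a, so the perigee radius is 2a − r_a = 7.261×10⁶ m = 7260.9 km.
Perigee altitude = 7260.9 − 6371 = 889.89 km.

perigee altitude ≈ 890 km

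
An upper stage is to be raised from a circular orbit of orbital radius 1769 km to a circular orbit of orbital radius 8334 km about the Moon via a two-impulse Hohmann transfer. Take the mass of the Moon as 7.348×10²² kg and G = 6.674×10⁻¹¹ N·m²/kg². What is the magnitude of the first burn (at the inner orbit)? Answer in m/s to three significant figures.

Δv ≈ 474 m/s

μ = GM = 6.674×10⁻¹¹ × 7.348×10²² = 4.904×10¹² m³/s².
r₁ = 1769 km = 1.769×10⁶ m.
r₂ = 8334 km = 8.334×10⁶ m.
Transfer ellipse a_t = (r₁ + r₂)/2 = 5.052×10⁶ m.
At r₁: circular v_c1 = √(μ/r₁) = 1665 m/s; transfer-perilune v_p = √[μ(2/r₁ − 1/a_t)] = 2139 m/s.
Δv₁ = v_p − v_c1 = 473.6 m/s.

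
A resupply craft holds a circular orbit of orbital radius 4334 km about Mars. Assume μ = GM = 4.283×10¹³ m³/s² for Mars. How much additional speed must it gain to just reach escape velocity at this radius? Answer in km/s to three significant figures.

r = 4334 km = 4.334×10⁶ m.
Circular speed v_c = √(μ/r) = 3144 m/s.
Escape speed v_esc = √(2μ/r) = √2 × v_c = 4446 m/s.
Δv = v_esc − v_c = 1302 m/s = 1.302 km/s.

Δv ≈ 1.30 km/s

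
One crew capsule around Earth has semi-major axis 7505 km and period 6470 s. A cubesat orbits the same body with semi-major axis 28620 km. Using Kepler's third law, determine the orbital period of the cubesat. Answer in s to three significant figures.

T₂ ≈ 48200 s

Kepler's third law: T² ∝ a³, so T₂ = T₁ (a₂/a₁)^(3/2).
a₂/a₁ = 3.813, (a₂/a₁)^(3/2) = 7.447.
T₂ = 6470 × 7.447 = 48180 s.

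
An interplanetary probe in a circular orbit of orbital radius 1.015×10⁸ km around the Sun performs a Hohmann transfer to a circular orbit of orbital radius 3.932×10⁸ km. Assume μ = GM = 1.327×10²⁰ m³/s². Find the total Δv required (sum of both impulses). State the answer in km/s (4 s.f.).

Δv_total ≈ 16.03 km/s

r₁ = 1.015×10⁸ km = 1.015×10¹¹ m.
r₂ = 3.932×10⁸ km = 3.932×10¹¹ m.
Transfer ellipse a_t = (r₁ + r₂)/2 = 2.474×10¹¹ m.
At r₁: circular v_c1 = √(μ/r₁) = 36160 m/s; transfer-perihelion v_p = √[μ(2/r₁ − 1/a_t)] = 45590 m/s.
Δv₁ = v_p − v_c1 = 9430 m/s.
At r₂: circular v_c2 = √(μ/r₂) = 18370 m/s; transfer-aphelion v_a = √[μ(2/r₂ − 1/a_t)] = 11770 m/s.
Δv₂ = v_c2 − v_a = 6603 m/s.
Total Δv = Δv₁ + Δv₂ = 16030 m/s = 16.03 km/s.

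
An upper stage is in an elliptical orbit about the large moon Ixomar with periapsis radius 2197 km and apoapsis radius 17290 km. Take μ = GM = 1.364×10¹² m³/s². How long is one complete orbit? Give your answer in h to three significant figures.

Semi-major axis a = (r_p + r_a)/2 = (2197.0 + 17290)/2 = 9743.5 km = 9.744×10⁶ m.
By Kepler's third law T = 2π√(a³/μ) = 2π × 2.604×10⁴ = 1.636×10⁵ s.
= 45.45 h.

T ≈ 45.5 h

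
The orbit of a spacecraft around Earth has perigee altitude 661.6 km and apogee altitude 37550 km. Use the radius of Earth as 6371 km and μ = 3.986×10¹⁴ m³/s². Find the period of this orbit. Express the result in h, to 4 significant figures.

T ≈ 11.24 h

r_p = 6371 + 661.6 = 7032.6 km = 7.0326×10⁶ m.
r_a = 6371 + 37550 = 43921 km = 4.3921×10⁷ m.
Semi-major axis a = (r_p + r_a)/2 = (7032.6 + 43921)/2 = 25477 km = 2.548×10⁷ m.
By Kepler's third law T = 2π√(a³/μ) = 2π × 6.441×10³ = 4.047×10⁴ s.
= 11.24 h.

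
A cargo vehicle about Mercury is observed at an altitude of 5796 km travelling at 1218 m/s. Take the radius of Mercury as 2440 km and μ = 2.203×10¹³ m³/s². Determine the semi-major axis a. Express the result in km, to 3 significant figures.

a ≈ 5700 km

r = 2440 + 5796 = 8236.0 km = 8.236×10⁶ m.
Vis-viva rearranged: 1/a = 2/r − v²/μ = 2.428×10⁻⁷ − 6.734×10⁻⁸ = 1.755×10⁻⁷ m⁻¹.
a = 5.698×10⁶ m = 5698.2 km.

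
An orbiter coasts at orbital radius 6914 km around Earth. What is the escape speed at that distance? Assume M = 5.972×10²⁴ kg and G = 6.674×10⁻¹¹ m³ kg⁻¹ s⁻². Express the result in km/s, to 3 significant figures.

v_esc ≈ 10.7 km/s

μ = GM = 6.674×10⁻¹¹ × 5.972×10²⁴ = 3.986×10¹⁴ m³/s².
r = 6914 km = 6.914×10⁶ m.
Escape speed v_esc = √(2μ/r) = √(2 × 3.986×10¹⁴ / 6.914×10⁶) = √(1.153×10⁸) = 10740 m/s.
= 10.74 km/s.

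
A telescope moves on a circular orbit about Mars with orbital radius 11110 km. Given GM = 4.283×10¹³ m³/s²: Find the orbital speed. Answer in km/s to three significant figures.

v ≈ 1.96 km/s

r = 11110 km = 1.111×10⁷ m.
For a circular orbit v = √(μ/r) = √(4.283×10¹³ / 1.111×10⁷) = √(3.855×10⁶) = 1963 m/s.
That is 1.963 km/s.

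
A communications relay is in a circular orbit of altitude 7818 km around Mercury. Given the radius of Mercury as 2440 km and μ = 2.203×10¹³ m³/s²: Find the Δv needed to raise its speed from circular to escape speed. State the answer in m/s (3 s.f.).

Δv ≈ 607 m/s

r = 2440 + 7818 = 10258 km = 1.0258×10⁷ m.
Circular speed v_c = √(μ/r) = 1465 m/s.
Escape speed v_esc = √(2μ/r) = √2 × v_c = 2072 m/s.
Δv = v_esc − v_c = 607.0 m/s.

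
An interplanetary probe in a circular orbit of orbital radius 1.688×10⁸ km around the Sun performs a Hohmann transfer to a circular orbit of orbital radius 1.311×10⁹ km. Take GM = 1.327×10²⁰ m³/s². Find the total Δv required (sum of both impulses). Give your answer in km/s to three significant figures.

r₁ = 1.688×10⁸ km = 1.688×10¹¹ m.
r₂ = 1.311×10⁹ km = 1.311×10¹² m.
Transfer ellipse a_t = (r₁ + r₂)/2 = 7.399×10¹¹ m.
At r₁: circular v_c1 = √(μ/r₁) = 28040 m/s; transfer-perihelion v_p = √[μ(2/r₁ − 1/a_t)] = 37320 m/s.
Δv₁ = v_p − v_c1 = 9284 m/s.
At r₂: circular v_c2 = √(μ/r₂) = 10060 m/s; transfer-aphelion v_a = √[μ(2/r₂ − 1/a_t)] = 4805 m/s.
Δv₂ = v_c2 − v_a = 5255 m/s.
Total Δv = Δv₁ + Δv₂ = 14540 m/s = 14.54 km/s.

Δv_total ≈ 14.5 km/s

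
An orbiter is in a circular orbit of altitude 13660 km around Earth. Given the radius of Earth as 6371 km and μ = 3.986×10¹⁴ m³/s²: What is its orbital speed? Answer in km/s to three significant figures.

r = 6371 + 13660 = 20031 km = 2.0031×10⁷ m.
For a circular orbit v = √(μ/r) = √(3.986×10¹⁴ / 2.003×10⁷) = √(1.990×10⁷) = 4461 m/s.
That is 4.461 km/s.

v ≈ 4.46 km/s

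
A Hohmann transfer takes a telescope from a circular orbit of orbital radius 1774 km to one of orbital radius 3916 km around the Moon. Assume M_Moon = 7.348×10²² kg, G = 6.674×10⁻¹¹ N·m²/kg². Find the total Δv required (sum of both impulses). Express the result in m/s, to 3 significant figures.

Δv_total ≈ 523 m/s

μ = GM = 6.674×10⁻¹¹ × 7.348×10²² = 4.904×10¹² m³/s².
r₁ = 1774 km = 1.774×10⁶ m.
r₂ = 3916 km = 3.916×10⁶ m.
Transfer ellipse a_t = (r₁ + r₂)/2 = 2.845×10⁶ m.
At r₁: circular v_c1 = √(μ/r₁) = 1663 m/s; transfer-perilune v_p = √[μ(2/r₁ − 1/a_t)] = 1951 m/s.
Δv₁ = v_p − v_c1 = 288.0 m/s.
At r₂: circular v_c2 = √(μ/r₂) = 1119 m/s; transfer-apolune v_a = √[μ(2/r₂ − 1/a_t)] = 883.7 m/s.
Δv₂ = v_c2 − v_a = 235.4 m/s.
Total Δv = Δv₁ + Δv₂ = 523.4 m/s.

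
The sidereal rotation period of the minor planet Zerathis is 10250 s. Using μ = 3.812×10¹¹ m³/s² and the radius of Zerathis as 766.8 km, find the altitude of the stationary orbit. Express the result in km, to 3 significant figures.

h_sync ≈ 238 km

A synchronous orbit has period T, so by Kepler's third law a = (μT²/4π²)^(1/3).
μT²/4π² = 3.812×10¹¹ × (1.025×10⁴)² / 39.48 = 1.014×10¹⁸ m³.
a = 1.005×10⁶ m = 1004.8 km.
Altitude h = a − R = 1004.8 − 766.8 = 238.00 km.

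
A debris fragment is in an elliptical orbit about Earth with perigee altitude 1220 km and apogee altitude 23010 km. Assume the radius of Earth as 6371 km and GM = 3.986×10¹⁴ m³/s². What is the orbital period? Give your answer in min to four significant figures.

T ≈ 416.9 min

r_p = 6371 + 1220 = 7591.0 km = 7.5910×10⁶ m.
r_a = 6371 + 23010 = 29381 km = 2.9381×10⁷ m.
Semi-major axis a = (r_p + r_a)/2 = (7591.0 + 29381)/2 = 18486 km = 1.849×10⁷ m.
By Kepler's third law T = 2π√(a³/μ) = 2π × 3.981×10³ = 2.501×10⁴ s.
= 416.9 min.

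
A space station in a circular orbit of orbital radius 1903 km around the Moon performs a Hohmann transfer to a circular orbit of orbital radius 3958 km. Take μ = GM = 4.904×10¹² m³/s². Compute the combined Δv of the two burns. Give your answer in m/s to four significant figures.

Δv_total ≈ 476.4 m/s

r₁ = 1903 km = 1.903×10⁶ m.
r₂ = 3958 km = 3.958×10⁶ m.
Transfer ellipse a_t = (r₁ + r₂)/2 = 2.930×10⁶ m.
At r₁: circular v_c1 = √(μ/r₁) = 1605 m/s; transfer-perilune v_p = √[μ(2/r₁ − 1/a_t)] = 1866 m/s.
Δv₁ = v_p − v_c1 = 260.3 m/s.
At r₂: circular v_c2 = √(μ/r₂) = 1113 m/s; transfer-apolune v_a = √[μ(2/r₂ − 1/a_t)] = 897.0 m/s.
Δv₂ = v_c2 − v_a = 216.1 m/s.
Total Δv = Δv₁ + Δv₂ = 476.4 m/s.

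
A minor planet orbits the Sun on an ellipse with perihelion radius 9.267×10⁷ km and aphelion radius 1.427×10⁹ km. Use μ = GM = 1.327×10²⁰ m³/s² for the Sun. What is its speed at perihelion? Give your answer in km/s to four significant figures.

Semi-major axis a = (r_p + r_a)/2 = 7.5984×10⁸ km = 7.598×10¹¹ m.
Vis-viva: v² = μ(2/r − 1/a) = 1.327×10²⁰ × (2.158×10⁻¹¹ − 1.316×10⁻¹²) = 2.689×10⁹ m²/s².
v = 51860 m/s = 51.86 km/s.

v ≈ 51.86 km/s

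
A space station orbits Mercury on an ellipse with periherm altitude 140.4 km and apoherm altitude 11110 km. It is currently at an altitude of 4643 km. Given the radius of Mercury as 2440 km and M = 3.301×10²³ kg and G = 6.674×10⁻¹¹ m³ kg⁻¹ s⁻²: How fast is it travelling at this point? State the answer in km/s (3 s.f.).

μ = GM = 6.674×10⁻¹¹ × 3.301×10²³ = 2.203×10¹³ m³/s².
r_p = 2440 + 140.4 = 2580.4 km = 2.5804×10⁶ m.
r_a = 2440 + 11110 = 13550 km = 1.3550×10⁷ m.
r = 2440 + 4643 = 7083.0 km = 7.083×10⁶ m.
Semi-major axis a = (r_p + r_a)/2 = 8065.2 km = 8.065×10⁶ m.
Vis-viva: v² = μ(2/r − 1/a) = 2.203×10¹³ × (2.824×10⁻⁷ − 1.240×10⁻⁷) = 3.489×10⁶ m²/s².
v = 1868 m/s = 1.868 km/s.

v ≈ 1.87 km/s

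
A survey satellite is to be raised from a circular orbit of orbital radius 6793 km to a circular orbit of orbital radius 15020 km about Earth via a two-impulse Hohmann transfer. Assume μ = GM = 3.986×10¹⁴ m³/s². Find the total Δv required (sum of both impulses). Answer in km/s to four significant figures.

Δv_total ≈ 2.415 km/s

r₁ = 6793 km = 6.793×10⁶ m.
r₂ = 15020 km = 1.502×10⁷ m.
Transfer ellipse a_t = (r₁ + r₂)/2 = 1.091×10⁷ m.
At r₁: circular v_c1 = √(μ/r₁) = 7660 m/s; transfer-perigee v_p = √[μ(2/r₁ − 1/a_t)] = 8989 m/s.
Δv₁ = v_p − v_c1 = 1329 m/s.
At r₂: circular v_c2 = √(μ/r₂) = 5151 m/s; transfer-apogee v_a = √[μ(2/r₂ − 1/a_t)] = 4066 m/s.
Δv₂ = v_c2 − v_a = 1086 m/s.
Total Δv = Δv₁ + Δv₂ = 2415 m/s = 2.415 km/s.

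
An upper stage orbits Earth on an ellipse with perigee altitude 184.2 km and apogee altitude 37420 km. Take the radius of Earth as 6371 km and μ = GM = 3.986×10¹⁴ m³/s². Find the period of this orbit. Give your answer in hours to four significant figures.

r_p = 6371 + 184.2 = 6555.2 km = 6.5552×10⁶ m.
r_a = 6371 + 37420 = 43791 km = 4.3791×10⁷ m.
Semi-major axis a = (r_p + r_a)/2 = (6555.2 + 43791)/2 = 25173 km = 2.517×10⁷ m.
By Kepler's third law T = 2π√(a³/μ) = 2π × 6.326×10³ = 3.975×10⁴ s.
= 11.04 hours.

T ≈ 11.04 hours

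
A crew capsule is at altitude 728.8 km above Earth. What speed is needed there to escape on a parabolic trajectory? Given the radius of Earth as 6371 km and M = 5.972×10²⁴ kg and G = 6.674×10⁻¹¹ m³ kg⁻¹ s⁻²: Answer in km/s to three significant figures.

v_esc ≈ 10.6 km/s

μ = GM = 6.674×10⁻¹¹ × 5.972×10²⁴ = 3.986×10¹⁴ m³/s².
r = 6371 + 728.8 = 7099.8 km = 7.0998×10⁶ m.
Escape speed v_esc = √(2μ/r) = √(2 × 3.986×10¹⁴ / 7.100×10⁶) = √(1.123×10⁸) = 10600 m/s.
= 10.60 km/s.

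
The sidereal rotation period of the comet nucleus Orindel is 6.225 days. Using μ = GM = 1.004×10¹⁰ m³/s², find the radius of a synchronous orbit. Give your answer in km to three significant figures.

r_sync ≈ 4190 km

T = 6.225 days = 5.378×10⁵ s.
A synchronous orbit has period T, so by Kepler's third law a = (μT²/4π²)^(1/3).
μT²/4π² = 1.004×10¹⁰ × (5.378×10⁵)² / 39.48 = 7.357×10¹⁹ m³.
a = 4.190×10⁶ m = 4190.1 km.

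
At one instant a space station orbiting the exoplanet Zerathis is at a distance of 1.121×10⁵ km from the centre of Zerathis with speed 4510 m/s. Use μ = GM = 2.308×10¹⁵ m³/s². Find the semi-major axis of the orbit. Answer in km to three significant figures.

r = 1.121×10⁸ m.
Specific orbital energy ε = v²/2 − μ/r = (4510)²/2 − 2.308×10¹⁵/1.121×10⁸ = -1.042×10⁷ J/kg.
Since ε = −μ/(2a), a = −μ/(2ε) = 1.108×10⁸ m = 1.1076×10⁵ km.

a ≈ 1.11×10⁵ km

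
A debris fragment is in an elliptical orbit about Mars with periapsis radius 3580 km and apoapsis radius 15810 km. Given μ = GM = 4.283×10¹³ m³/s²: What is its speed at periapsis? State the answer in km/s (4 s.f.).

v ≈ 4.417 km/s

Semi-major axis a = (r_p + r_a)/2 = 9695.0 km = 9.695×10⁶ m.
Vis-viva: v² = μ(2/r − 1/a) = 4.283×10¹³ × (5.587×10⁻⁷ − 1.031×10⁻⁷) = 1.951×10⁷ m²/s².
v = 4417 m/s = 4.417 km/s.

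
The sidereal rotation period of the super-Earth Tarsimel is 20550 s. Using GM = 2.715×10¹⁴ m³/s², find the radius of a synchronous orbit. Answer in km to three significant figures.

A synchronous orbit has period T, so by Kepler's third law a = (μT²/4π²)^(1/3).
μT²/4π² = 2.715×10¹⁴ × (2.055×10⁴)² / 39.48 = 2.904×10²¹ m³.
a = 1.427×10⁷ m = 14267 km.

r_sync ≈ 14300 km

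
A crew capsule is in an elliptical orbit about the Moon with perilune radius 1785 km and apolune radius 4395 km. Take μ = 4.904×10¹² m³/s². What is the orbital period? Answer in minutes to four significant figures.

Semi-major axis a = (r_p + r_a)/2 = (1785.0 + 4395.0)/2 = 3090.0 km = 3.090×10⁶ m.
By Kepler's third law T = 2π√(a³/μ) = 2π × 2.453×10³ = 1.541×10⁴ s.
= 256.9 minutes.

T ≈ 256.9 minutes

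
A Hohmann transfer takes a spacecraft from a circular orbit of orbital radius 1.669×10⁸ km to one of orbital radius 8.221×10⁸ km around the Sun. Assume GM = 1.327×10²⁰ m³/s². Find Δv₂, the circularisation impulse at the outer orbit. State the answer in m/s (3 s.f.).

r₁ = 1.669×10⁸ km = 1.669×10¹¹ m.
r₂ = 8.221×10⁸ km = 8.221×10¹¹ m.
Transfer ellipse a_t = (r₁ + r₂)/2 = 4.945×10¹¹ m.
At r₁: circular v_c1 = √(μ/r₁) = 28200 m/s; transfer-perihelion v_p = √[μ(2/r₁ − 1/a_t)] = 36360 m/s.
At r₂: circular v_c2 = √(μ/r₂) = 12700 m/s; transfer-aphelion v_a = √[μ(2/r₂ − 1/a_t)] = 7381 m/s.
Δv₂ = v_c2 − v_a = 5324 m/s.

Δv ≈ 5320 m/s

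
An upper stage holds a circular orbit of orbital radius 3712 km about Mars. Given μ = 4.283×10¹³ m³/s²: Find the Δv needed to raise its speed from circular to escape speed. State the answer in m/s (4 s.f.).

r = 3712 km = 3.712×10⁶ m.
Circular speed v_c = √(μ/r) = 3397 m/s.
Escape speed v_esc = √(2μ/r) = √2 × v_c = 4804 m/s.
Δv = v_esc − v_c = 1407 m/s.

Δv ≈ 1407 m/s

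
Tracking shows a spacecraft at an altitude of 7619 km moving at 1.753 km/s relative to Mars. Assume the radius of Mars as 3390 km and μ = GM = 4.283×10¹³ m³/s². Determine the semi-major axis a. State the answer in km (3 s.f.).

r = 3390 + 7619 = 11009 km = 1.101×10⁷ m.
Specific orbital energy ε = v²/2 − μ/r = (1753)²/2 − 4.283×10¹³/1.101×10⁷ = -2.354×10⁶ J/kg.
Since ε = −μ/(2a), a = −μ/(2ε) = 9.097×10⁶ m = 9097.5 km.

a ≈ 9100 km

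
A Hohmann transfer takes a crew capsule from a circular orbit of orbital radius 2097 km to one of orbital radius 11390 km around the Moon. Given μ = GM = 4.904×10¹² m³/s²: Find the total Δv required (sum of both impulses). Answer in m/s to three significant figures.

Δv_total ≈ 748 m/s

r₁ = 2097 km = 2.097×10⁶ m.
r₂ = 11390 km = 1.139×10⁷ m.
Transfer ellipse a_t = (r₁ + r₂)/2 = 6.744×10⁶ m.
At r₁: circular v_c1 = √(μ/r₁) = 1529 m/s; transfer-perilune v_p = √[μ(2/r₁ − 1/a_t)] = 1987 m/s.
Δv₁ = v_p − v_c1 = 458.2 m/s.
At r₂: circular v_c2 = √(μ/r₂) = 656.2 m/s; transfer-apolune v_a = √[μ(2/r₂ − 1/a_t)] = 365.9 m/s.
Δv₂ = v_c2 − v_a = 290.3 m/s.
Total Δv = Δv₁ + Δv₂ = 748.5 m/s.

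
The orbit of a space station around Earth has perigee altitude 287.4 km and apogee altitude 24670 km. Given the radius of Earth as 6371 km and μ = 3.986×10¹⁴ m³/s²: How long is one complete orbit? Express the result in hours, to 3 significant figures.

T ≈ 7.15 hours

r_p = 6371 + 287.4 = 6658.4 km = 6.6584×10⁶ m.
r_a = 6371 + 24670 = 31041 km = 3.1041×10⁷ m.
Semi-major axis a = (r_p + r_a)/2 = (6658.4 + 31041)/2 = 18850 km = 1.885×10⁷ m.
By Kepler's third law T = 2π√(a³/μ) = 2π × 4.099×10³ = 2.576×10⁴ s.
= 7.154 hours.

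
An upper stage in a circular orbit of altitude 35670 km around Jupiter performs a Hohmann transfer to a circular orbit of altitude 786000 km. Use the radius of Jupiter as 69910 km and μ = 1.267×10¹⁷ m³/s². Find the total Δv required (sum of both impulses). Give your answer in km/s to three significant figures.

Δv_total ≈ 18.0 km/s

r₁ = 69910 + 35670 = 105580 km = 1.0558×10⁸ m.
r₂ = 69910 + 786000 = 855910 km = 8.5591×10⁸ m.
Transfer ellipse a_t = (r₁ + r₂)/2 = 4.807×10⁸ m.
At r₁: circular v_c1 = √(μ/r₁) = 34640 m/s; transfer-perijove v_p = √[μ(2/r₁ − 1/a_t)] = 46220 m/s.
Δv₁ = v_p − v_c1 = 11580 m/s.
At r₂: circular v_c2 = √(μ/r₂) = 12170 m/s; transfer-apojove v_a = √[μ(2/r₂ − 1/a_t)] = 5702 m/s.
Δv₂ = v_c2 − v_a = 6465 m/s.
Total Δv = Δv₁ + Δv₂ = 18050 m/s = 18.05 km/s.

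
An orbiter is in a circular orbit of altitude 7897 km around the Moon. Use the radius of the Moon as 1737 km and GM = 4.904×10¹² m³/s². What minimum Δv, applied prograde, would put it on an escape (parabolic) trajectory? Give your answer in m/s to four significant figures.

r = 1737 + 7897 = 9634.0 km = 9.6340×10⁶ m.
Circular speed v_c = √(μ/r) = 713.5 m/s.
Escape speed v_esc = √(2μ/r) = √2 × v_c = 1009 m/s.
Δv = v_esc − v_c = 295.5 m/s.

Δv ≈ 295.5 m/s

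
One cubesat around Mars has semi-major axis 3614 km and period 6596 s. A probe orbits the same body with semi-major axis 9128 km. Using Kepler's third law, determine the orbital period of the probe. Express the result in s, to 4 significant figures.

Kepler's third law: T² ∝ a³, so T₂ = T₁ (a₂/a₁)^(3/2).
a₂/a₁ = 2.526, (a₂/a₁)^(3/2) = 4.014.
T₂ = 6596 × 4.014 = 26480 s.

T₂ ≈ 26480 s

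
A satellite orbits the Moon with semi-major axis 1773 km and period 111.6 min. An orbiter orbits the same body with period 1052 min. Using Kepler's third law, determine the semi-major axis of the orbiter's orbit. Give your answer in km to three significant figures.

Kepler's third law: a³ ∝ T², so a₂ = a₁ (T₂/T₁)^(2/3).
T₂/T₁ = 9.427, (T₂/T₁)^(2/3) = 4.462.
a₂ = 1773 × 4.462 = 7912 km.

a₂ ≈ 7910 km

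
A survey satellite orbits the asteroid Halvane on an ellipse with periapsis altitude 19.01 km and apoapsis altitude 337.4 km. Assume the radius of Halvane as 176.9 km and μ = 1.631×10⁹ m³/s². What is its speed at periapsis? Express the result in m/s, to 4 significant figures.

v ≈ 109.8 m/s

r_p = 176.9 + 19.01 = 195.91 km = 1.9591×10⁵ m.
r_a = 176.9 + 337.4 = 514.30 km = 5.1430×10⁵ m.
Semi-major axis a = (r_p + r_a)/2 = 355.10 km = 3.551×10⁵ m.
Vis-viva: v² = μ(2/r − 1/a) = 1.631×10⁹ × (1.021×10⁻⁵ − 2.816×10⁻⁶) = 1.206×10⁴ m²/s².
v = 109.8 m/s.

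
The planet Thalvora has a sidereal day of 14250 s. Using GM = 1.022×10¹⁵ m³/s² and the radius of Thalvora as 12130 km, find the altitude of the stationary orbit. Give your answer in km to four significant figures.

A synchronous orbit has period T, so by Kepler's third law a = (μT²/4π²)^(1/3).
μT²/4π² = 1.022×10¹⁵ × (1.425×10⁴)² / 39.48 = 5.257×10²¹ m³.
a = 1.739×10⁷ m = 17388 km.
Altitude h = a − R = 17388 − 12130 = 5257.6 km.

h_sync ≈ 5258 km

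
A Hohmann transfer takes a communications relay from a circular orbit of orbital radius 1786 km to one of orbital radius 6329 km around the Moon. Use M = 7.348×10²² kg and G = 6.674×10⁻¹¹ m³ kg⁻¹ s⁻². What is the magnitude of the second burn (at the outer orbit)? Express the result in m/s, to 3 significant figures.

Δv ≈ 296 m/s

μ = GM = 6.674×10⁻¹¹ × 7.348×10²² = 4.904×10¹² m³/s².
r₁ = 1786 km = 1.786×10⁶ m.
r₂ = 6329 km = 6.329×10⁶ m.
Transfer ellipse a_t = (r₁ + r₂)/2 = 4.058×10⁶ m.
At r₁: circular v_c1 = √(μ/r₁) = 1657 m/s; transfer-perilune v_p = √[μ(2/r₁ − 1/a_t)] = 2070 m/s.
At r₂: circular v_c2 = √(μ/r₂) = 880.3 m/s; transfer-apolune v_a = √[μ(2/r₂ − 1/a_t)] = 584.0 m/s.
Δv₂ = v_c2 − v_a = 296.2 m/s.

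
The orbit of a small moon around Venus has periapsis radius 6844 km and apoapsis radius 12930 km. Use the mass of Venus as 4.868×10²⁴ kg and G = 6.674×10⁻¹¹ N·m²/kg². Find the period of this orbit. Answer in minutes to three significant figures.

T ≈ 181 minutes

μ = GM = 6.674×10⁻¹¹ × 4.868×10²⁴ = 3.249×10¹⁴ m³/s².
Semi-major axis a = (r_p + r_a)/2 = (6844.0 + 12930)/2 = 9887.0 km = 9.887×10⁶ m.
By Kepler's third law T = 2π√(a³/μ) = 2π × 1.725×10³ = 1.084×10⁴ s.
= 180.6 minutes.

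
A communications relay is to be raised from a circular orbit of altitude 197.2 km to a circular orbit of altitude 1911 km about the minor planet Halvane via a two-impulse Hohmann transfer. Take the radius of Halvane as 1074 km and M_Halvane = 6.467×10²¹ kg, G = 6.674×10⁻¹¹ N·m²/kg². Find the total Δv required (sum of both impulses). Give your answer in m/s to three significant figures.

μ = GM = 6.674×10⁻¹¹ × 6.467×10²¹ = 4.316×10¹¹ m³/s².
r₁ = 1074 + 197.2 = 1271.2 km = 1.2712×10⁶ m.
r₂ = 1074 + 1911 = 2985.0 km = 2.9850×10⁶ m.
Transfer ellipse a_t = (r₁ + r₂)/2 = 2.128×10⁶ m.
At r₁: circular v_c1 = √(μ/r₁) = 582.7 m/s; transfer-periapsis v_p = √[μ(2/r₁ − 1/a_t)] = 690.1 m/s.
Δv₁ = v_p − v_c1 = 107.4 m/s.
At r₂: circular v_c2 = √(μ/r₂) = 380.3 m/s; transfer-apoapsis v_a = √[μ(2/r₂ − 1/a_t)] = 293.9 m/s.
Δv₂ = v_c2 − v_a = 86.36 m/s.
Total Δv = Δv₁ + Δv₂ = 193.8 m/s.

Δv_total ≈ 194 m/s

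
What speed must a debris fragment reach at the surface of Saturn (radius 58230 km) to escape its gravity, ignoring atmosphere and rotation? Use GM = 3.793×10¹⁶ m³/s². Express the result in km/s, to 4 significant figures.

r = R = 5.823×10⁷ m.
Escape speed v_esc = √(2μ/r) = √(2 × 3.793×10¹⁶ / 5.823×10⁷) = √(1.303×10⁹) = 36090 m/s.
= 36.09 km/s.

v_esc ≈ 36.09 km/s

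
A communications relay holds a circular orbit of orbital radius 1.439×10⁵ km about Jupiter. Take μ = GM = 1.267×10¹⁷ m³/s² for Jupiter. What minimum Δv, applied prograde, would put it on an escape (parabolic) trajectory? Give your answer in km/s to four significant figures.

Δv ≈ 12.29 km/s

r = 1.439×10⁵ km = 1.439×10⁸ m.
Circular speed v_c = √(μ/r) = 29670 m/s.
Escape speed v_esc = √(2μ/r) = √2 × v_c = 41960 m/s.
Δv = v_esc − v_c = 12290 m/s = 12.29 km/s.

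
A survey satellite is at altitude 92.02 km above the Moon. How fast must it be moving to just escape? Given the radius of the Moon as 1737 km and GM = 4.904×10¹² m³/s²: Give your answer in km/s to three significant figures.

r = 1737 + 92.02 = 1829.0 km = 1.8290×10⁶ m.
Escape speed v_esc = √(2μ/r) = √(2 × 4.904×10¹² / 1.829×10⁶) = √(5.362×10⁶) = 2316 m/s.
= 2.316 km/s.

v_esc ≈ 2.32 km/s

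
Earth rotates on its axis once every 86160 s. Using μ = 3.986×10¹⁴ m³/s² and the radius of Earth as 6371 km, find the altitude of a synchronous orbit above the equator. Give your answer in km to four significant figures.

A synchronous orbit has period T, so by Kepler's third law a = (μT²/4π²)^(1/3).
μT²/4π² = 3.986×10¹⁴ × (8.616×10⁴)² / 39.48 = 7.495×10²² m³.
a = 4.216×10⁷ m = 42163 km.
Altitude h = a − R = 42163 − 6371 = 35792 km.

h_sync ≈ 35790 km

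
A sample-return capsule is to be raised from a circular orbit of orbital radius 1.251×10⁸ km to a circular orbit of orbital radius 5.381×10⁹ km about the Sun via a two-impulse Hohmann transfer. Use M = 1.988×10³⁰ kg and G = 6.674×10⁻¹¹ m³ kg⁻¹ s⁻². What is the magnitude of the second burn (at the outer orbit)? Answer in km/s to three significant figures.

Δv ≈ 3.91 km/s

μ = GM = 6.674×10⁻¹¹ × 1.988×10³⁰ = 1.327×10²⁰ m³/s².
r₁ = 1.251×10⁸ km = 1.251×10¹¹ m.
r₂ = 5.381×10⁹ km = 5.381×10¹² m.
Transfer ellipse a_t = (r₁ + r₂)/2 = 2.753×10¹² m.
At r₁: circular v_c1 = √(μ/r₁) = 32570 m/s; transfer-perihelion v_p = √[μ(2/r₁ − 1/a_t)] = 45530 m/s.
At r₂: circular v_c2 = √(μ/r₂) = 4966 m/s; transfer-aphelion v_a = √[μ(2/r₂ − 1/a_t)] = 1059 m/s.
Δv₂ = v_c2 − v_a = 3907 m/s.
= 3.907 km/s.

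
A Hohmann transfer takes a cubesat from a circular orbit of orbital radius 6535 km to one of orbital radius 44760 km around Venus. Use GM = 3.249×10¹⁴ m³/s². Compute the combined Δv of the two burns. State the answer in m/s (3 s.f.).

r₁ = 6535 km = 6.535×10⁶ m.
r₂ = 44760 km = 4.476×10⁷ m.
Transfer ellipse a_t = (r₁ + r₂)/2 = 2.565×10⁷ m.
At r₁: circular v_c1 = √(μ/r₁) = 7051 m/s; transfer-periapsis v_p = √[μ(2/r₁ − 1/a_t)] = 9315 m/s.
Δv₁ = v_p − v_c1 = 2264 m/s.
At r₂: circular v_c2 = √(μ/r₂) = 2694 m/s; transfer-apoapsis v_a = √[μ(2/r₂ − 1/a_t)] = 1360 m/s.
Δv₂ = v_c2 − v_a = 1334 m/s.
Total Δv = Δv₁ + Δv₂ = 3598 m/s.

Δv_total ≈ 3600 m/s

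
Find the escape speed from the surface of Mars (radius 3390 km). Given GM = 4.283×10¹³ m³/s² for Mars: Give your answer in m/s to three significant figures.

v_esc ≈ 5030 m/s

r = R = 3.390×10⁶ m.
Escape speed v_esc = √(2μ/r) = √(2 × 4.283×10¹³ / 3.390×10⁶) = √(2.527×10⁷) = 5027 m/s.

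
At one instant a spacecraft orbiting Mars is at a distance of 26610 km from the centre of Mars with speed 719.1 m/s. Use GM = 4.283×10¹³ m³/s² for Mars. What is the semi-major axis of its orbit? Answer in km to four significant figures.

r = 2.661×10⁷ m.
Specific orbital energy ε = v²/2 − μ/r = (719.1)²/2 − 4.283×10¹³/2.661×10⁷ = -1.351×10⁶ J/kg.
Since ε = −μ/(2a), a = −μ/(2ε) = 1.585×10⁷ m = 15851 km.

a ≈ 15850 km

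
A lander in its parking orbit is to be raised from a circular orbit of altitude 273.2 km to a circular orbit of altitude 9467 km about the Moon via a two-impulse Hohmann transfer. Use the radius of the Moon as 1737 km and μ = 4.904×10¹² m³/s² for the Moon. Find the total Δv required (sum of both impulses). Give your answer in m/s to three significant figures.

Δv_total ≈ 769 m/s

r₁ = 1737 + 273.2 = 2010.2 km = 2.0102×10⁶ m.
r₂ = 1737 + 9467 = 11204 km = 1.1204×10⁷ m.
Transfer ellipse a_t = (r₁ + r₂)/2 = 6.607×10⁶ m.
At r₁: circular v_c1 = √(μ/r₁) = 1562 m/s; transfer-perilune v_p = √[μ(2/r₁ − 1/a_t)] = 2034 m/s.
Δv₁ = v_p − v_c1 = 472.0 m/s.
At r₂: circular v_c2 = √(μ/r₂) = 661.6 m/s; transfer-apolune v_a = √[μ(2/r₂ − 1/a_t)] = 364.9 m/s.
Δv₂ = v_c2 − v_a = 296.7 m/s.
Total Δv = Δv₁ + Δv₂ = 768.7 m/s.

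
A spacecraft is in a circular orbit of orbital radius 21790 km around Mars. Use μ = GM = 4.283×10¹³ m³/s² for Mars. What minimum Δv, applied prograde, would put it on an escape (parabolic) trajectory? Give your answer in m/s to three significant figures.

r = 21790 km = 2.179×10⁷ m.
Circular speed v_c = √(μ/r) = 1402 m/s.
Escape speed v_esc = √(2μ/r) = √2 × v_c = 1983 m/s.
Δv = v_esc − v_c = 580.7 m/s.

Δv ≈ 581 m/s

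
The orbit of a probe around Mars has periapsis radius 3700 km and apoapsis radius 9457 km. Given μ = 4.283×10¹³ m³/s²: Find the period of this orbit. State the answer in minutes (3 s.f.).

Semi-major axis a = (r_p + r_a)/2 = (3700.0 + 9457.0)/2 = 6578.5 km = 6.578×10⁶ m.
By Kepler's third law T = 2π√(a³/μ) = 2π × 2.578×10³ = 1.620×10⁴ s.
= 270.0 minutes.

T ≈ 270 minutes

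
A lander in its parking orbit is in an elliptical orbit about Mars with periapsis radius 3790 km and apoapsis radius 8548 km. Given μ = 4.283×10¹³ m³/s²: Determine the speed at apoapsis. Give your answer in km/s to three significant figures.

Semi-major axis a = (r_p + r_a)/2 = 6169.0 km = 6.169×10⁶ m.
Vis-viva: v² = μ(2/r − 1/a) = 4.283×10¹³ × (2.340×10⁻⁷ − 1.621×10⁻⁷) = 3.078×10⁶ m²/s².
v = 1755 m/s = 1.755 km/s.

v ≈ 1.75 km/s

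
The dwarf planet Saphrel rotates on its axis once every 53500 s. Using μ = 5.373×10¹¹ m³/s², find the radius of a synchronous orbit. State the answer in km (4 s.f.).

A synchronous orbit has period T, so by Kepler's third law a = (μT²/4π²)^(1/3).
μT²/4π² = 5.373×10¹¹ × (5.350×10⁴)² / 39.48 = 3.896×10¹⁹ m³.
a = 3.390×10⁶ m = 3389.9 km.

r_sync ≈ 3390 km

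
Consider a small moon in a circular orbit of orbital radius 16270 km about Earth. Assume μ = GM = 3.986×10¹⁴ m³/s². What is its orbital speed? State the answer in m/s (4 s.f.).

r = 16270 km = 1.627×10⁷ m.
For a circular orbit v = √(μ/r) = √(3.986×10¹⁴ / 1.627×10⁷) = √(2.450×10⁷) = 4950 m/s.

v ≈ 4950 m/s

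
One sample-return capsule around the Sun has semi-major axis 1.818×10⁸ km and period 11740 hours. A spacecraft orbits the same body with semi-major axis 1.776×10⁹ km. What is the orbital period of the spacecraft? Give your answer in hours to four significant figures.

T₂ ≈ 3.585×10⁵ hours

Kepler's third law: T² ∝ a³, so T₂ = T₁ (a₂/a₁)^(3/2).
a₂/a₁ = 9.769, (a₂/a₁)^(3/2) = 30.53.
T₂ = 11740 × 30.53 = 3.585×10⁵ hours.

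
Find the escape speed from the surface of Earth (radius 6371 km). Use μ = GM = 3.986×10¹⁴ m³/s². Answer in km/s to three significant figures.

v_esc ≈ 11.2 km/s

r = R = 6.371×10⁶ m.
Escape speed v_esc = √(2μ/r) = √(2 × 3.986×10¹⁴ / 6.371×10⁶) = √(1.251×10⁸) = 11190 m/s.
= 11.19 km/s.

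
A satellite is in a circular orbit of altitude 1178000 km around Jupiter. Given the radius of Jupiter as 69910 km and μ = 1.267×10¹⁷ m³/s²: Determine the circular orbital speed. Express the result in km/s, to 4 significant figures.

r = 69910 + 1178000 = 1247900 km = 1.2479×10⁹ m.
For a circular orbit v = √(μ/r) = √(1.267×10¹⁷ / 1.248×10⁹) = √(1.015×10⁸) = 10080 m/s.
That is 10.08 km/s.

v ≈ 10.08 km/s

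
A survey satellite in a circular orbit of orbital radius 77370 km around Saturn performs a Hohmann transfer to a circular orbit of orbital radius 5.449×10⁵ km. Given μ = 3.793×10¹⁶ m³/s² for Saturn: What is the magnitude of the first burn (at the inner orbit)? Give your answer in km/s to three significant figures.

Δv ≈ 7.16 km/s

r₁ = 77370 km = 7.737×10⁷ m.
r₂ = 5.449×10⁵ km = 5.449×10⁸ m.
Transfer ellipse a_t = (r₁ + r₂)/2 = 3.111×10⁸ m.
At r₁: circular v_c1 = √(μ/r₁) = 22140 m/s; transfer-perikrone v_p = √[μ(2/r₁ − 1/a_t)] = 29300 m/s.
Δv₁ = v_p − v_c1 = 7160 m/s.
= 7.160 km/s.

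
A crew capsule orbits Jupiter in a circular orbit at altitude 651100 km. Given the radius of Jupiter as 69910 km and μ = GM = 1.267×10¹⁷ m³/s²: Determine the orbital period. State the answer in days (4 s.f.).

T ≈ 3.955 days

r = 69910 + 651100 = 721010 km = 7.2101×10⁸ m.
Kepler's third law: T = 2π√(r³/μ) = 2π√((7.210×10⁸)³ / 1.267×10¹⁷).
r³/μ = 2.958×10⁹ s², so T = 2π × 5.439×10⁴ = 3.417×10⁵ s.
Converting: 3.417×10⁵ s ÷ 86400 = 3.955 days.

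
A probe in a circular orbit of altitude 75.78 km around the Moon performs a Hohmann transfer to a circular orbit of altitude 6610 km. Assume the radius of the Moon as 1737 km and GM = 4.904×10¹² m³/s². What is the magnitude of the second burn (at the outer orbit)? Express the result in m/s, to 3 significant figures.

r₁ = 1737 + 75.78 = 1812.8 km = 1.8128×10⁶ m.
r₂ = 1737 + 6610 = 8347.0 km = 8.3470×10⁶ m.
Transfer ellipse a_t = (r₁ + r₂)/2 = 5.080×10⁶ m.
At r₁: circular v_c1 = √(μ/r₁) = 1645 m/s; transfer-perilune v_p = √[μ(2/r₁ − 1/a_t)] = 2108 m/s.
At r₂: circular v_c2 = √(μ/r₂) = 766.5 m/s; transfer-apolune v_a = √[μ(2/r₂ − 1/a_t)] = 457.9 m/s.
Δv₂ = v_c2 − v_a = 308.6 m/s.

Δv ≈ 309 m/s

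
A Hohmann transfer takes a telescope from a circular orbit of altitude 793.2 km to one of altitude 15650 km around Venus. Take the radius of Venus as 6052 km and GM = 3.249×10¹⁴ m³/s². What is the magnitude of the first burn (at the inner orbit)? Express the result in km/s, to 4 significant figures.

r₁ = 6052 + 793.2 = 6845.2 km = 6.8452×10⁶ m.
r₂ = 6052 + 15650 = 21702 km = 2.1702×10⁷ m.
Transfer ellipse a_t = (r₁ + r₂)/2 = 1.427×10⁷ m.
At r₁: circular v_c1 = √(μ/r₁) = 6889 m/s; transfer-periapsis v_p = √[μ(2/r₁ − 1/a_t)] = 8495 m/s.
Δv₁ = v_p − v_c1 = 1606 m/s.
= 1.606 km/s.

Δv ≈ 1.606 km/s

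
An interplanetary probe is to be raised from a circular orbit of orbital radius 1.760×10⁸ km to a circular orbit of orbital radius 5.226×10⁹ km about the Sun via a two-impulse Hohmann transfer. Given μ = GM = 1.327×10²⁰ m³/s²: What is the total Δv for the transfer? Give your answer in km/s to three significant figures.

Δv_total ≈ 14.5 km/s

r₁ = 1.760×10⁸ km = 1.760×10¹¹ m.
r₂ = 5.226×10⁹ km = 5.226×10¹² m.
Transfer ellipse a_t = (r₁ + r₂)/2 = 2.701×10¹² m.
At r₁: circular v_c1 = √(μ/r₁) = 27460 m/s; transfer-perihelion v_p = √[μ(2/r₁ − 1/a_t)] = 38190 m/s.
Δv₁ = v_p − v_c1 = 10740 m/s.
At r₂: circular v_c2 = √(μ/r₂) = 5039 m/s; transfer-aphelion v_a = √[μ(2/r₂ − 1/a_t)] = 1286 m/s.
Δv₂ = v_c2 − v_a = 3753 m/s.
Total Δv = Δv₁ + Δv₂ = 14490 m/s = 14.49 km/s.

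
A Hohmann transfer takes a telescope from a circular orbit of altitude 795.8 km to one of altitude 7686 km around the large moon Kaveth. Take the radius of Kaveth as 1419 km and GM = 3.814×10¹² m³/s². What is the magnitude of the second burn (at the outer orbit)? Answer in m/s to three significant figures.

r₁ = 1419 + 795.8 = 2214.8 km = 2.2148×10⁶ m.
r₂ = 1419 + 7686 = 9105.0 km = 9.1050×10⁶ m.
Transfer ellipse a_t = (r₁ + r₂)/2 = 5.660×10⁶ m.
At r₁: circular v_c1 = √(μ/r₁) = 1312 m/s; transfer-periapsis v_p = √[μ(2/r₁ − 1/a_t)] = 1664 m/s.
At r₂: circular v_c2 = √(μ/r₂) = 647.2 m/s; transfer-apoapsis v_a = √[μ(2/r₂ − 1/a_t)] = 404.9 m/s.
Δv₂ = v_c2 − v_a = 242.3 m/s.

Δv ≈ 242 m/s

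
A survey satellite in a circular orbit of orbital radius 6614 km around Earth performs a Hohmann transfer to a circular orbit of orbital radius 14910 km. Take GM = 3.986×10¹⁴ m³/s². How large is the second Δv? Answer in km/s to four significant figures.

r₁ = 6614 km = 6.614×10⁶ m.
r₂ = 14910 km = 1.491×10⁷ m.
Transfer ellipse a_t = (r₁ + r₂)/2 = 1.076×10⁷ m.
At r₁: circular v_c1 = √(μ/r₁) = 7763 m/s; transfer-perigee v_p = √[μ(2/r₁ − 1/a_t)] = 9138 m/s.
At r₂: circular v_c2 = √(μ/r₂) = 5170 m/s; transfer-apogee v_a = √[μ(2/r₂ − 1/a_t)] = 4053 m/s.
Δv₂ = v_c2 − v_a = 1117 m/s.
= 1.117 km/s.

Δv ≈ 1.117 km/s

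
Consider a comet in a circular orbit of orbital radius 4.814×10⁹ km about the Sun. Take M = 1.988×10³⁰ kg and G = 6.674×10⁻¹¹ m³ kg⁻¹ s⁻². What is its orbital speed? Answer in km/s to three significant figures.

μ = GM = 6.674×10⁻¹¹ × 1.988×10³⁰ = 1.327×10²⁰ m³/s².
r = 4.814×10⁹ km = 4.814×10¹² m.
For a circular orbit v = √(μ/r) = √(1.327×10²⁰ / 4.814×10¹²) = √(2.756×10⁷) = 5250 m/s.
That is 5.250 km/s.

v ≈ 5.25 km/s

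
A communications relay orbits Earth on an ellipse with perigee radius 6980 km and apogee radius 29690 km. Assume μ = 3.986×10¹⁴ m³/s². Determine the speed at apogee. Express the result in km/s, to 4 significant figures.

v ≈ 2.261 km/s

Semi-major axis a = (r_p + r_a)/2 = 18335 km = 1.834×10⁷ m.
Vis-viva: v² = μ(2/r − 1/a) = 3.986×10¹⁴ × (6.736×10⁻⁸ − 5.454×10⁻⁸) = 5.111×10⁶ m²/s².
v = 2261 m/s = 2.261 km/s.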